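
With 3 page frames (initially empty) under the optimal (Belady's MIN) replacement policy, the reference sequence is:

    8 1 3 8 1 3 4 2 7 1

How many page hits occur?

4

8: miss, frames (8)
1: miss, frames (8 1)
3: miss, frames (8 1 3)
8: hit
1: hit
3: hit
4: miss, evict 3, frames (8 1 4)
2: miss, evict 4, frames (8 1 2)
7: miss, evict 2, frames (8 1 7)
1: hit
Hits: 4.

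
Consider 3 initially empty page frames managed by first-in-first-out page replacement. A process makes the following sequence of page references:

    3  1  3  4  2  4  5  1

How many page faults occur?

3 -> fault, frames [3]
1 -> fault, frames [3, 1]
3 -> hit
4 -> fault, frames [3, 1, 4]
2 -> fault, evict 3, frames [1, 4, 2]
4 -> hit
5 -> fault, evict 1, frames [4, 2, 5]
1 -> fault, evict 4, frames [2, 5, 1]
Page faults: 6.

6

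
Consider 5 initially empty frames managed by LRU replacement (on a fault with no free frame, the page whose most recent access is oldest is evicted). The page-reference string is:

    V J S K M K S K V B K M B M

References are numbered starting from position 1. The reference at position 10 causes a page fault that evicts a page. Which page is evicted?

J

pos 1: V → fault, frames [V]
pos 2: J → fault, frames [V, J]
pos 3: S → fault, frames [V, J, S]
pos 4: K → fault, frames [V, J, S, K]
pos 5: M → fault, frames [V, J, S, K, M]
pos 6: K → hit
pos 7: S → hit
pos 8: K → hit
pos 9: V → hit
pos 10: B → fault, evict J, frames [M, S, K, V, B]
At position 10, page J is evicted.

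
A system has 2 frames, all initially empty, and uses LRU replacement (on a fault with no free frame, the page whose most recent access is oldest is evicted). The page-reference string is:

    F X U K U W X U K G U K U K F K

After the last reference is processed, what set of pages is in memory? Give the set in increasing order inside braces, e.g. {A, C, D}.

{F, K}

F → fault, frames {F}
X → fault, frames {F,X}
U → fault, evict F, frames {X,U}
K → fault, evict X, frames {U,K}
U → hit
W → fault, evict K, frames {U,W}
X → fault, evict U, frames {W,X}
U → fault, evict W, frames {X,U}
K → fault, evict X, frames {U,K}
G → fault, evict U, frames {K,G}
U → fault, evict K, frames {G,U}
K → fault, evict G, frames {U,K}
U → hit
K → hit
F → fault, evict U, frames {K,F}
K → hit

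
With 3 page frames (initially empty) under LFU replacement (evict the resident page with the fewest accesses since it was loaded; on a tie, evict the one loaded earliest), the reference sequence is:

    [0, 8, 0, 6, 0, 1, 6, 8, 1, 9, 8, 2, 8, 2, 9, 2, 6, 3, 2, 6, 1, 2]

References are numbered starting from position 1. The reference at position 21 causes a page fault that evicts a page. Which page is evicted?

pos 1: 0: fault, frames {0}
pos 2: 8: fault, frames {0,8}
pos 3: 0: hit
pos 4: 6: fault, frames {0,8,6}
pos 5: 0: hit
pos 6: 1: fault, evict 8, frames {0,6,1}
pos 7: 6: hit
pos 8: 8: fault, evict 1, frames {0,6,8}
pos 9: 1: fault, evict 8, frames {0,6,1}
pos 10: 9: fault, evict 1, frames {0,6,9}
pos 11: 8: fault, evict 9, frames {0,6,8}
pos 12: 2: fault, evict 8, frames {0,6,2}
pos 13: 8: fault, evict 2, frames {0,6,8}
pos 14: 2: fault, evict 8, frames {0,6,2}
pos 15: 9: fault, evict 2, frames {0,6,9}
pos 16: 2: fault, evict 9, frames {0,6,2}
pos 17: 6: hit
pos 18: 3: fault, evict 2, frames {0,6,3}
pos 19: 2: fault, evict 3, frames {0,6,2}
pos 20: 6: hit
pos 21: 1: fault, evict 2, frames {0,6,1}
At position 21, page 2 is evicted.

2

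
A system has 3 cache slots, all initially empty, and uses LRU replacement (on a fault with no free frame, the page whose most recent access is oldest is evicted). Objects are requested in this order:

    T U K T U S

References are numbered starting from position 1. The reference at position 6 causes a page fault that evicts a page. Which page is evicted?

K

pos 1: T → fault, frames {T}
pos 2: U → fault, frames {T,U}
pos 3: K → fault, frames {T,U,K}
pos 4: T → hit
pos 5: U → hit
pos 6: S → fault, evict K, frames {T,U,S}
At position 6, page K is evicted.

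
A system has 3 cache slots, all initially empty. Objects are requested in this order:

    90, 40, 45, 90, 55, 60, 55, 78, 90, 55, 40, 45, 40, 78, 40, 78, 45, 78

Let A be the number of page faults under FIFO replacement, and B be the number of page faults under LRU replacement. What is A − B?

Under FIFO: F F F . F F . F F F F F . F . . . . → 11 faults.
Under LRU: F F F . F F . F F . F F . F . . . . → 10 faults.
A − B = 11 − 10 = 1.

1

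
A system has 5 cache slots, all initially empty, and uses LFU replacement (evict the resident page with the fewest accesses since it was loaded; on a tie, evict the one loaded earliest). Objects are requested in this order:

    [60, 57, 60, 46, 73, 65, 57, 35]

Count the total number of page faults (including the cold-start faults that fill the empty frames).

60 → miss, frames [60]
57 → miss, frames [60, 57]
60 → hit
46 → miss, frames [60, 57, 46]
73 → miss, frames [60, 57, 46, 73]
65 → miss, frames [60, 57, 46, 73, 65]
57 → hit
35 → miss, evict 46, frames [60, 57, 73, 65, 35]
Page faults: 6.

6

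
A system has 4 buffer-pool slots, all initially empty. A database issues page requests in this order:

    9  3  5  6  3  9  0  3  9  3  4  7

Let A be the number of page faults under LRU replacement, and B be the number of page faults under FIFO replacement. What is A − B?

-2

Under LRU: F F F F . . F . . . F F → 7 faults.
Under FIFO: F F F F . . F . F F F F → 9 faults.
A − B = 7 − 9 = -2.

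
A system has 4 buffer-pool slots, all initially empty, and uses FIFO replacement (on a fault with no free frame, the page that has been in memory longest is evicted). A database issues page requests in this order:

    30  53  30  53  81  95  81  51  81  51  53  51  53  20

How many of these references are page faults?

6

30 → fault, frames (30)
53 → fault, frames (30 53)
30 → hit
53 → hit
81 → fault, frames (30 53 81)
95 → fault, frames (30 53 81 95)
81 → hit
51 → fault, evict 30, frames (53 81 95 51)
81 → hit
51 → hit
53 → hit
51 → hit
53 → hit
20 → fault, evict 53, frames (81 95 51 20)
Page faults: 6.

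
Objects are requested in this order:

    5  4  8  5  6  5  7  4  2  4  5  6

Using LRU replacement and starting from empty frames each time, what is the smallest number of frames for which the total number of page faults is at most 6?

f=1: 12 faults
f=2: 10 faults
f=3: 9 faults
f=4: 8 faults
f=5: 6 faults
f=6: 6 faults
Smallest f with faults ≤ 6 is 5.

5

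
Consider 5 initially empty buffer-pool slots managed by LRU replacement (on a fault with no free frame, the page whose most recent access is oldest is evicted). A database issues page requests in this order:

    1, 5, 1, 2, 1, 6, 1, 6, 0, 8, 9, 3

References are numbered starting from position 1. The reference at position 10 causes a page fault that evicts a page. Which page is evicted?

5

pos 1: 1 → fault, frames [1]
pos 2: 5 → fault, frames [1, 5]
pos 3: 1 → hit
pos 4: 2 → fault, frames [5, 1, 2]
pos 5: 1 → hit
pos 6: 6 → fault, frames [5, 2, 1, 6]
pos 7: 1 → hit
pos 8: 6 → hit
pos 9: 0 → fault, frames [5, 2, 1, 6, 0]
pos 10: 8 → fault, evict 5, frames [2, 1, 6, 0, 8]
At position 10, page 5 is evicted.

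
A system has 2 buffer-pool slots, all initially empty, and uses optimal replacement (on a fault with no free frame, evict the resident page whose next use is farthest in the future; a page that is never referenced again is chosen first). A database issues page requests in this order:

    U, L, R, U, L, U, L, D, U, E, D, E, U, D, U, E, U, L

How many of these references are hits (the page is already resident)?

9

U -> miss, frames {U}
L -> miss, frames {U,L}
R -> miss, evict L, frames {U,R}
U -> hit
L -> miss, evict R, frames {U,L}
U -> hit
L -> hit
D -> miss, evict L, frames {U,D}
U -> hit
E -> miss, evict U, frames {D,E}
D -> hit
E -> hit
U -> miss, evict E, frames {D,U}
D -> hit
U -> hit
E -> miss, evict D, frames {U,E}
U -> hit
L -> miss, evict E, frames {U,L}
Hits: 9.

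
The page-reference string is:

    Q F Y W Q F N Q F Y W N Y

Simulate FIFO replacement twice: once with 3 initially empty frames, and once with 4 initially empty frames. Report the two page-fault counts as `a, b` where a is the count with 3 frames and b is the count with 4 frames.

9, 10

3 frames: F F F F F F F . . F F . . → 9 faults.
4 frames: F F F F . . F F F F F F . → 10 faults.
10 > 9: adding a frame increased faults — Belady's anomaly.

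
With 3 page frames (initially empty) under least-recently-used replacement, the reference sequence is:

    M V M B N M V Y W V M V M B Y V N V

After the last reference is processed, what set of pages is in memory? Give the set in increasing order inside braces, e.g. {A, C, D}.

M -> miss, frames (M)
V -> miss, frames (M V)
M -> hit
B -> miss, frames (V M B)
N -> miss, evict V, frames (M B N)
M -> hit
V -> miss, evict B, frames (N M V)
Y -> miss, evict N, frames (M V Y)
W -> miss, evict M, frames (V Y W)
V -> hit
M -> miss, evict Y, frames (W V M)
V -> hit
M -> hit
B -> miss, evict W, frames (V M B)
Y -> miss, evict V, frames (M B Y)
V -> miss, evict M, frames (B Y V)
N -> miss, evict B, frames (Y V N)
V -> hit

{N, V, Y}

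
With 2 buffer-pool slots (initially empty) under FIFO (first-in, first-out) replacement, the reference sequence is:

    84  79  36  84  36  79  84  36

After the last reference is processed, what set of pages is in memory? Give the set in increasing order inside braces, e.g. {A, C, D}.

84 -> miss, frames {84}
79 -> miss, frames {84,79}
36 -> miss, evict 84, frames {79,36}
84 -> miss, evict 79, frames {36,84}
36 -> hit
79 -> miss, evict 36, frames {84,79}
84 -> hit
36 -> miss, evict 84, frames {79,36}

{36, 79}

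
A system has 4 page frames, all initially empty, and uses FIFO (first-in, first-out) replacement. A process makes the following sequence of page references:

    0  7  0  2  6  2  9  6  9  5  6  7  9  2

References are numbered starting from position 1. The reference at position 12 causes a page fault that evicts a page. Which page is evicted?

2

pos 1: 0: miss, frames {0}
pos 2: 7: miss, frames {0,7}
pos 3: 0: hit
pos 4: 2: miss, frames {0,7,2}
pos 5: 6: miss, frames {0,7,2,6}
pos 6: 2: hit
pos 7: 9: miss, evict 0, frames {7,2,6,9}
pos 8: 6: hit
pos 9: 9: hit
pos 10: 5: miss, evict 7, frames {2,6,9,5}
pos 11: 6: hit
pos 12: 7: miss, evict 2, frames {6,9,5,7}
At position 12, page 2 is evicted.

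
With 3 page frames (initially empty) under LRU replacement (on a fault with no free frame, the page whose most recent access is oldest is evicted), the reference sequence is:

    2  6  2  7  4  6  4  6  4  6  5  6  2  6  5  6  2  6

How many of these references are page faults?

2 → fault, frames [2]
6 → fault, frames [2, 6]
2 → hit
7 → fault, frames [6, 2, 7]
4 → fault, evict 6, frames [2, 7, 4]
6 → fault, evict 2, frames [7, 4, 6]
4 → hit
6 → hit
4 → hit
6 → hit
5 → fault, evict 7, frames [4, 6, 5]
6 → hit
2 → fault, evict 4, frames [5, 6, 2]
6 → hit
5 → hit
6 → hit
2 → hit
6 → hit
Page faults: 7.

7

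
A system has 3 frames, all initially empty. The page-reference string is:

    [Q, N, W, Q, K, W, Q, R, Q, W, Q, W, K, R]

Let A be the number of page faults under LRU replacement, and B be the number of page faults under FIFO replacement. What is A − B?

Under LRU: F F F . F . . F . . . . F F → 7 faults.
Under FIFO: F F F . F . F F . F . . F . → 8 faults.
A − B = 7 − 8 = -1.

-1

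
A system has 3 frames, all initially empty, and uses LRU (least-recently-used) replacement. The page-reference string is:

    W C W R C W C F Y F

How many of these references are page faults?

5

W: miss, frames (W)
C: miss, frames (W C)
W: hit
R: miss, frames (C W R)
C: hit
W: hit
C: hit
F: miss, evict R, frames (W C F)
Y: miss, evict W, frames (C F Y)
F: hit
Page faults: 5.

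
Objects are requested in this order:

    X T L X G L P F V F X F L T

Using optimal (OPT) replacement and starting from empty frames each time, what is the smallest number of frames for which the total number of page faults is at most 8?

f=1: 14 faults
f=2: 10 faults
f=3: 9 faults
f=4: 8 faults
f=5: 7 faults
f=6: 7 faults
f=7: 7 faults
Smallest f with faults ≤ 8 is 4.

4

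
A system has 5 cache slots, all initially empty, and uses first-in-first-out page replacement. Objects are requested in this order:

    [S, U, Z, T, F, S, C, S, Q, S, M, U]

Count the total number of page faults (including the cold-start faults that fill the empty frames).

10

S -> fault, frames {S}
U -> fault, frames {S,U}
Z -> fault, frames {S,U,Z}
T -> fault, frames {S,U,Z,T}
F -> fault, frames {S,U,Z,T,F}
S -> hit
C -> fault, evict S, frames {U,Z,T,F,C}
S -> fault, evict U, frames {Z,T,F,C,S}
Q -> fault, evict Z, frames {T,F,C,S,Q}
S -> hit
M -> fault, evict T, frames {F,C,S,Q,M}
U -> fault, evict F, frames {C,S,Q,M,U}
Page faults: 10.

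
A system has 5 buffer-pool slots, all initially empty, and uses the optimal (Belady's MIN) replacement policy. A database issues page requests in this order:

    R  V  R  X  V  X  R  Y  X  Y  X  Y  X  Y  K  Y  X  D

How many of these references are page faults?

6

R → miss, frames {R}
V → miss, frames {R,V}
R → hit
X → miss, frames {R,V,X}
V → hit
X → hit
R → hit
Y → miss, frames {R,V,X,Y}
X → hit
Y → hit
X → hit
Y → hit
X → hit
Y → hit
K → miss, frames {R,V,X,Y,K}
Y → hit
X → hit
D → miss, evict K, frames {R,V,X,Y,D}
Page faults: 6.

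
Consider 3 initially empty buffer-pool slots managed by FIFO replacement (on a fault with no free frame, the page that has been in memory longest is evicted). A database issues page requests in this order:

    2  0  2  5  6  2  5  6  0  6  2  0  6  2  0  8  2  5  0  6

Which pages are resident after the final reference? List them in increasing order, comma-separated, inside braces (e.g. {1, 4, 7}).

{5, 6, 8}

2 -> miss, frames (2)
0 -> miss, frames (2 0)
2 -> hit
5 -> miss, frames (2 0 5)
6 -> miss, evict 2, frames (0 5 6)
2 -> miss, evict 0, frames (5 6 2)
5 -> hit
6 -> hit
0 -> miss, evict 5, frames (6 2 0)
6 -> hit
2 -> hit
0 -> hit
6 -> hit
2 -> hit
0 -> hit
8 -> miss, evict 6, frames (2 0 8)
2 -> hit
5 -> miss, evict 2, frames (0 8 5)
0 -> hit
6 -> miss, evict 0, frames (8 5 6)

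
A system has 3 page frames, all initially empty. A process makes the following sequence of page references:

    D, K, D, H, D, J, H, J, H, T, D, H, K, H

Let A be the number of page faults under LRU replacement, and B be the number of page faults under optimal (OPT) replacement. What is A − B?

Under LRU: F F . F . F . . . F F . F . → 7 faults.
Under OPT: F F . F . F . . . F . . F . → 6 faults.
A − B = 7 − 6 = 1.

1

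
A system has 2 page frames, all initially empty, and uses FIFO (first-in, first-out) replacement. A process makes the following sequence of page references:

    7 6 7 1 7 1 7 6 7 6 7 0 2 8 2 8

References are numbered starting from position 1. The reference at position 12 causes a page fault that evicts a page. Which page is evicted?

pos 1: 7: miss, frames (7)
pos 2: 6: miss, frames (7 6)
pos 3: 7: hit
pos 4: 1: miss, evict 7, frames (6 1)
pos 5: 7: miss, evict 6, frames (1 7)
pos 6: 1: hit
pos 7: 7: hit
pos 8: 6: miss, evict 1, frames (7 6)
pos 9: 7: hit
pos 10: 6: hit
pos 11: 7: hit
pos 12: 0: miss, evict 7, frames (6 0)
At position 12, page 7 is evicted.

7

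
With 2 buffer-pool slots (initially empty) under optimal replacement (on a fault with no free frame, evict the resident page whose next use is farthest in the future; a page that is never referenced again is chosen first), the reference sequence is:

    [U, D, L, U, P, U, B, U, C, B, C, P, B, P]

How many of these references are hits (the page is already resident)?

U: miss, frames [U]
D: miss, frames [U, D]
L: miss, evict D, frames [U, L]
U: hit
P: miss, evict L, frames [U, P]
U: hit
B: miss, evict P, frames [U, B]
U: hit
C: miss, evict U, frames [B, C]
B: hit
C: hit
P: miss, evict C, frames [B, P]
B: hit
P: hit
Hits: 7.

7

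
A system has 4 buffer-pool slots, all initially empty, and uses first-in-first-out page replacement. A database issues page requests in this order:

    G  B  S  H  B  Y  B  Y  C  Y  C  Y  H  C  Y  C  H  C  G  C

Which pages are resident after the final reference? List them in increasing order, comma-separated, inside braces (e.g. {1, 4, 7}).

{C, G, H, Y}

G → fault, frames {G}
B → fault, frames {G,B}
S → fault, frames {G,B,S}
H → fault, frames {G,B,S,H}
B → hit
Y → fault, evict G, frames {B,S,H,Y}
B → hit
Y → hit
C → fault, evict B, frames {S,H,Y,C}
Y → hit
C → hit
Y → hit
H → hit
C → hit
Y → hit
C → hit
H → hit
C → hit
G → fault, evict S, frames {H,Y,C,G}
C → hit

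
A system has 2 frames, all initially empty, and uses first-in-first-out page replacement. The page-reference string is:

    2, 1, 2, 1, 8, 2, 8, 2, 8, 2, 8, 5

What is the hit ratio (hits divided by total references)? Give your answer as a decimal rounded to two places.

2 -> fault, frames (2)
1 -> fault, frames (2 1)
2 -> hit
1 -> hit
8 -> fault, evict 2, frames (1 8)
2 -> fault, evict 1, frames (8 2)
8 -> hit
2 -> hit
8 -> hit
2 -> hit
8 -> hit
5 -> fault, evict 8, frames (2 5)
Hits: 7 of 12 references → 7/12 = 0.5833.

0.58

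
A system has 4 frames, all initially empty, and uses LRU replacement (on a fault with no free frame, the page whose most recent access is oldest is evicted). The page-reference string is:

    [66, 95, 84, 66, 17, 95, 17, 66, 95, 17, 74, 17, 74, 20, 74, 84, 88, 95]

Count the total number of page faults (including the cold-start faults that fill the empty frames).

9

66: miss, frames [66]
95: miss, frames [66, 95]
84: miss, frames [66, 95, 84]
66: hit
17: miss, frames [95, 84, 66, 17]
95: hit
17: hit
66: hit
95: hit
17: hit
74: miss, evict 84, frames [66, 95, 17, 74]
17: hit
74: hit
20: miss, evict 66, frames [95, 17, 74, 20]
74: hit
84: miss, evict 95, frames [17, 20, 74, 84]
88: miss, evict 17, frames [20, 74, 84, 88]
95: miss, evict 20, frames [74, 84, 88, 95]
Page faults: 9.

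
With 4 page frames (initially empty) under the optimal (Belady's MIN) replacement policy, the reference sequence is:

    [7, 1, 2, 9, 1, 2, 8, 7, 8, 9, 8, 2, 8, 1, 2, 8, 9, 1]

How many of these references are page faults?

7 -> miss, frames (7)
1 -> miss, frames (7 1)
2 -> miss, frames (7 1 2)
9 -> miss, frames (7 1 2 9)
1 -> hit
2 -> hit
8 -> miss, evict 1, frames (7 2 9 8)
7 -> hit
8 -> hit
9 -> hit
8 -> hit
2 -> hit
8 -> hit
1 -> miss, evict 7, frames (2 9 8 1)
2 -> hit
8 -> hit
9 -> hit
1 -> hit
Page faults: 6.

6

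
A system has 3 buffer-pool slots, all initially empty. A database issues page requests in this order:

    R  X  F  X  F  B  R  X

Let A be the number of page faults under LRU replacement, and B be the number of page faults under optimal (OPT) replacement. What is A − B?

2

Under LRU: F F F . . F F F → 6 faults.
Under OPT: F F F . . F . . → 4 faults.
A − B = 6 − 4 = 2.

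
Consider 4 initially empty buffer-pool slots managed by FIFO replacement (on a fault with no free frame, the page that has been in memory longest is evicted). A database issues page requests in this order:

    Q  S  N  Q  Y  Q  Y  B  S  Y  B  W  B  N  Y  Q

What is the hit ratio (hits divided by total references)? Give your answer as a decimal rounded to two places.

0.56

Q → miss, frames [Q]
S → miss, frames [Q, S]
N → miss, frames [Q, S, N]
Q → hit
Y → miss, frames [Q, S, N, Y]
Q → hit
Y → hit
B → miss, evict Q, frames [S, N, Y, B]
S → hit
Y → hit
B → hit
W → miss, evict S, frames [N, Y, B, W]
B → hit
N → hit
Y → hit
Q → miss, evict N, frames [Y, B, W, Q]
Hits: 9 of 16 references → 9/16 = 0.5625.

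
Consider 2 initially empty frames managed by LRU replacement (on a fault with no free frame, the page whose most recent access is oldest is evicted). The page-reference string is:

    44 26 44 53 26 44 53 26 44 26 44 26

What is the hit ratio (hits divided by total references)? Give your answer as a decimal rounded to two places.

0.33

44: fault, frames [44]
26: fault, frames [44, 26]
44: hit
53: fault, evict 26, frames [44, 53]
26: fault, evict 44, frames [53, 26]
44: fault, evict 53, frames [26, 44]
53: fault, evict 26, frames [44, 53]
26: fault, evict 44, frames [53, 26]
44: fault, evict 53, frames [26, 44]
26: hit
44: hit
26: hit
Hits: 4 of 12 references → 4/12 = 0.3333.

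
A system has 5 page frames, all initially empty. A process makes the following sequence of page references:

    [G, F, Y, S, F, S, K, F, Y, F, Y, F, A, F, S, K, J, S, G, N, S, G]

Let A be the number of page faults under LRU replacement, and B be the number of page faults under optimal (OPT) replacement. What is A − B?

1

Under LRU: F F F F . . F . . . . . F . . . F . F F . . → 9 faults.
Under OPT: F F F F . . F . . . . . F . . . F . . F . . → 8 faults.
A − B = 9 − 8 = 1.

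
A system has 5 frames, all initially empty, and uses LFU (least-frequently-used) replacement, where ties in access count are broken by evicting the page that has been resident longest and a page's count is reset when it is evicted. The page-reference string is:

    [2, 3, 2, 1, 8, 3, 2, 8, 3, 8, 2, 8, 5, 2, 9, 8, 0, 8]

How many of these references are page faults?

2 → miss, frames {2}
3 → miss, frames {2,3}
2 → hit
1 → miss, frames {2,3,1}
8 → miss, frames {2,3,1,8}
3 → hit
2 → hit
8 → hit
3 → hit
8 → hit
2 → hit
8 → hit
5 → miss, frames {2,3,1,8,5}
2 → hit
9 → miss, evict 1, frames {2,3,8,5,9}
8 → hit
0 → miss, evict 5, frames {2,3,8,9,0}
8 → hit
Page faults: 7.

7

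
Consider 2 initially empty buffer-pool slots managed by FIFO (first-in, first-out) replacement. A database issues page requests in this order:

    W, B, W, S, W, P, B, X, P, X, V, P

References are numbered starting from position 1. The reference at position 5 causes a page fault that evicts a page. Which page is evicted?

B

pos 1: W -> fault, frames {W}
pos 2: B -> fault, frames {W,B}
pos 3: W -> hit
pos 4: S -> fault, evict W, frames {B,S}
pos 5: W -> fault, evict B, frames {S,W}
At position 5, page B is evicted.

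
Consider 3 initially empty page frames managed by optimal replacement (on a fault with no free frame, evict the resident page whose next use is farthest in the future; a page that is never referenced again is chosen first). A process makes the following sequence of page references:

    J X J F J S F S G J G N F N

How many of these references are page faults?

J: fault, frames (J)
X: fault, frames (J X)
J: hit
F: fault, frames (J X F)
J: hit
S: fault, evict X, frames (J F S)
F: hit
S: hit
G: fault, evict S, frames (J F G)
J: hit
G: hit
N: fault, evict G, frames (J F N)
F: hit
N: hit
Page faults: 6.

6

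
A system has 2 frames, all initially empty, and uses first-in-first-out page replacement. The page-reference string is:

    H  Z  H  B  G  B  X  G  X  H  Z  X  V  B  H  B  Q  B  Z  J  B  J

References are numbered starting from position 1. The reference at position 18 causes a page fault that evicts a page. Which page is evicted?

H

pos 1: H -> fault, frames (H)
pos 2: Z -> fault, frames (H Z)
pos 3: H -> hit
pos 4: B -> fault, evict H, frames (Z B)
pos 5: G -> fault, evict Z, frames (B G)
pos 6: B -> hit
pos 7: X -> fault, evict B, frames (G X)
pos 8: G -> hit
pos 9: X -> hit
pos 10: H -> fault, evict G, frames (X H)
pos 11: Z -> fault, evict X, frames (H Z)
pos 12: X -> fault, evict H, frames (Z X)
pos 13: V -> fault, evict Z, frames (X V)
pos 14: B -> fault, evict X, frames (V B)
pos 15: H -> fault, evict V, frames (B H)
pos 16: B -> hit
pos 17: Q -> fault, evict B, frames (H Q)
pos 18: B -> fault, evict H, frames (Q B)
At position 18, page H is evicted.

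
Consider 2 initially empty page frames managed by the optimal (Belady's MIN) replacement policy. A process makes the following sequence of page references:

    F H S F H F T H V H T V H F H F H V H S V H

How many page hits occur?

F: miss, frames [F]
H: miss, frames [F, H]
S: miss, evict H, frames [F, S]
F: hit
H: miss, evict S, frames [F, H]
F: hit
T: miss, evict F, frames [H, T]
H: hit
V: miss, evict T, frames [H, V]
H: hit
T: miss, evict H, frames [V, T]
V: hit
H: miss, evict T, frames [V, H]
F: miss, evict V, frames [H, F]
H: hit
F: hit
H: hit
V: miss, evict F, frames [H, V]
H: hit
S: miss, evict H, frames [V, S]
V: hit
H: miss, evict S, frames [V, H]
Hits: 10.

10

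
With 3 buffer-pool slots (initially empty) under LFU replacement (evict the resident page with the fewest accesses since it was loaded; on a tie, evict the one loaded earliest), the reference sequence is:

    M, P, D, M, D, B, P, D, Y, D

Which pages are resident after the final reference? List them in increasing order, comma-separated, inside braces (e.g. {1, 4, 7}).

M → fault, frames [M]
P → fault, frames [M, P]
D → fault, frames [M, P, D]
M → hit
D → hit
B → fault, evict P, frames [M, D, B]
P → fault, evict B, frames [M, D, P]
D → hit
Y → fault, evict P, frames [M, D, Y]
D → hit

{D, M, Y}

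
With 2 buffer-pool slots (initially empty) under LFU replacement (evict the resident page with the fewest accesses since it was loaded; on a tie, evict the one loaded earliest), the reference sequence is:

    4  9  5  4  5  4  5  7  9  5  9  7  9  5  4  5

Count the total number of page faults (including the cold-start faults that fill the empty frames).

4: fault, frames [4]
9: fault, frames [4, 9]
5: fault, evict 4, frames [9, 5]
4: fault, evict 9, frames [5, 4]
5: hit
4: hit
5: hit
7: fault, evict 4, frames [5, 7]
9: fault, evict 7, frames [5, 9]
5: hit
9: hit
7: fault, evict 9, frames [5, 7]
9: fault, evict 7, frames [5, 9]
5: hit
4: fault, evict 9, frames [5, 4]
5: hit
Page faults: 9.

9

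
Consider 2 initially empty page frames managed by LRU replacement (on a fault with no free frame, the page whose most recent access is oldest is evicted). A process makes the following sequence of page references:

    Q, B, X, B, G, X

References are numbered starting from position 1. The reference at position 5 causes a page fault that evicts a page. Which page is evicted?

X

pos 1: Q: fault, frames [Q]
pos 2: B: fault, frames [Q, B]
pos 3: X: fault, evict Q, frames [B, X]
pos 4: B: hit
pos 5: G: fault, evict X, frames [B, G]
At position 5, page X is evicted.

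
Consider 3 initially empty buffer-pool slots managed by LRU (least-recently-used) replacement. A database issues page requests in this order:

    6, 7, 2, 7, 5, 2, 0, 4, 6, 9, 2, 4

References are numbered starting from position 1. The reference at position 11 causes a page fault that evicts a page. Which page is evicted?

4

pos 1: 6 -> miss, frames {6}
pos 2: 7 -> miss, frames {6,7}
pos 3: 2 -> miss, frames {6,7,2}
pos 4: 7 -> hit
pos 5: 5 -> miss, evict 6, frames {2,7,5}
pos 6: 2 -> hit
pos 7: 0 -> miss, evict 7, frames {5,2,0}
pos 8: 4 -> miss, evict 5, frames {2,0,4}
pos 9: 6 -> miss, evict 2, frames {0,4,6}
pos 10: 9 -> miss, evict 0, frames {4,6,9}
pos 11: 2 -> miss, evict 4, frames {6,9,2}
At position 11, page 4 is evicted.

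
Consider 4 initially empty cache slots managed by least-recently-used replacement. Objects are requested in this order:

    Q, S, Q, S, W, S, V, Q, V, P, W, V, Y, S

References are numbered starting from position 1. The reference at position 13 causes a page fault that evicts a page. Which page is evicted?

Q

pos 1: Q → miss, frames (Q)
pos 2: S → miss, frames (Q S)
pos 3: Q → hit
pos 4: S → hit
pos 5: W → miss, frames (Q S W)
pos 6: S → hit
pos 7: V → miss, frames (Q W S V)
pos 8: Q → hit
pos 9: V → hit
pos 10: P → miss, evict W, frames (S Q V P)
pos 11: W → miss, evict S, frames (Q V P W)
pos 12: V → hit
pos 13: Y → miss, evict Q, frames (P W V Y)
At position 13, page Q is evicted.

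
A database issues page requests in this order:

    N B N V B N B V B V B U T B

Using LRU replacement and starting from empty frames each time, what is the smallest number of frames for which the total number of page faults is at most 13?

2

f=1: 14 faults
f=2: 9 faults
f=3: 5 faults
f=4: 5 faults
f=5: 5 faults
Smallest f with faults ≤ 13 is 2.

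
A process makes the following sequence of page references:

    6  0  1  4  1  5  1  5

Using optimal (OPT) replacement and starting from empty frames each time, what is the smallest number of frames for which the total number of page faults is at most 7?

f=1: 8 faults
f=2: 5 faults
f=3: 5 faults
f=4: 5 faults
f=5: 5 faults
Smallest f with faults ≤ 7 is 2.

2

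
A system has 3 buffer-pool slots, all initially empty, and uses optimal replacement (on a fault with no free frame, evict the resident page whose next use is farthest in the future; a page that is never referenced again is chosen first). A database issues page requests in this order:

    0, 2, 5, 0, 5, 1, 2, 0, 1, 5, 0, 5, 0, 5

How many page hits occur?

9

0 → miss, frames (0)
2 → miss, frames (0 2)
5 → miss, frames (0 2 5)
0 → hit
5 → hit
1 → miss, evict 5, frames (0 2 1)
2 → hit
0 → hit
1 → hit
5 → miss, evict 1, frames (0 2 5)
0 → hit
5 → hit
0 → hit
5 → hit
Hits: 9.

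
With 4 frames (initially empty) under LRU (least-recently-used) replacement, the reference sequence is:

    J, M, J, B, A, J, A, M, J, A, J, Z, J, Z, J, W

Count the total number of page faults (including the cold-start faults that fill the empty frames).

J -> miss, frames (J)
M -> miss, frames (J M)
J -> hit
B -> miss, frames (M J B)
A -> miss, frames (M J B A)
J -> hit
A -> hit
M -> hit
J -> hit
A -> hit
J -> hit
Z -> miss, evict B, frames (M A J Z)
J -> hit
Z -> hit
J -> hit
W -> miss, evict M, frames (A Z J W)
Page faults: 6.

6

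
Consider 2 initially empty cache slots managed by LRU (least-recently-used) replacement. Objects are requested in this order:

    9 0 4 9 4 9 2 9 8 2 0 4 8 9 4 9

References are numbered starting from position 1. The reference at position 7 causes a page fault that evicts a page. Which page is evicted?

4

pos 1: 9 -> fault, frames (9)
pos 2: 0 -> fault, frames (9 0)
pos 3: 4 -> fault, evict 9, frames (0 4)
pos 4: 9 -> fault, evict 0, frames (4 9)
pos 5: 4 -> hit
pos 6: 9 -> hit
pos 7: 2 -> fault, evict 4, frames (9 2)
At position 7, page 4 is evicted.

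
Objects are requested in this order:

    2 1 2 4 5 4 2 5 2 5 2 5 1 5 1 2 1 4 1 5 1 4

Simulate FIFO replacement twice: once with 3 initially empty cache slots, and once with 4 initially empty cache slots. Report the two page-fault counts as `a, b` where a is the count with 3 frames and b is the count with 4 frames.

8, 4

3 frames: F F . F F . F . . . . . F . . . . F . F . . → 8 faults.
4 frames: F F . F F . . . . . . . . . . . . . . . . . → 4 faults.
4 < 8: adding a frame reduced faults, as is typical.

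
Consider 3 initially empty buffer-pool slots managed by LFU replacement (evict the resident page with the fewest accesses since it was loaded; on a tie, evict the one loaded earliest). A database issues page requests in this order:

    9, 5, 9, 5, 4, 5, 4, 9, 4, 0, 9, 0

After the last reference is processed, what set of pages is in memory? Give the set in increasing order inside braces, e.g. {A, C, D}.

{0, 4, 5}

9 -> miss, frames [9]
5 -> miss, frames [9, 5]
9 -> hit
5 -> hit
4 -> miss, frames [9, 5, 4]
5 -> hit
4 -> hit
9 -> hit
4 -> hit
0 -> miss, evict 9, frames [5, 4, 0]
9 -> miss, evict 0, frames [5, 4, 9]
0 -> miss, evict 9, frames [5, 4, 0]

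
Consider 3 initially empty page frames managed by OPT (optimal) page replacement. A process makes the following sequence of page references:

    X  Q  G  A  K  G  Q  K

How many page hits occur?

X: fault, frames [X]
Q: fault, frames [X, Q]
G: fault, frames [X, Q, G]
A: fault, evict X, frames [Q, G, A]
K: fault, evict A, frames [Q, G, K]
G: hit
Q: hit
K: hit
Hits: 3.

3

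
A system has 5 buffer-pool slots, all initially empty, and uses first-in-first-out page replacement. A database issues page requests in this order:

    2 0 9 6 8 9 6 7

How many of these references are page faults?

2: miss, frames (2)
0: miss, frames (2 0)
9: miss, frames (2 0 9)
6: miss, frames (2 0 9 6)
8: miss, frames (2 0 9 6 8)
9: hit
6: hit
7: miss, evict 2, frames (0 9 6 8 7)
Page faults: 6.

6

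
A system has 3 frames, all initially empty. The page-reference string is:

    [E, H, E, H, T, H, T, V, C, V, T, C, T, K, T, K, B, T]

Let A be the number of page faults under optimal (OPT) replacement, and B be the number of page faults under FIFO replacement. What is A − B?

Under OPT: F F . . F . . F F . . . . F . . F . → 7 faults.
Under FIFO: F F . . F . . F F . . . . F F . F . → 8 faults.
A − B = 7 − 8 = -1.

-1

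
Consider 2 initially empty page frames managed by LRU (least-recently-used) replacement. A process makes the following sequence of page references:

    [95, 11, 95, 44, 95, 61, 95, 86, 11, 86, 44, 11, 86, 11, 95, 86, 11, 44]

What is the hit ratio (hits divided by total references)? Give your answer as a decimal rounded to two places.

0.28

95 → miss, frames {95}
11 → miss, frames {95,11}
95 → hit
44 → miss, evict 11, frames {95,44}
95 → hit
61 → miss, evict 44, frames {95,61}
95 → hit
86 → miss, evict 61, frames {95,86}
11 → miss, evict 95, frames {86,11}
86 → hit
44 → miss, evict 11, frames {86,44}
11 → miss, evict 86, frames {44,11}
86 → miss, evict 44, frames {11,86}
11 → hit
95 → miss, evict 86, frames {11,95}
86 → miss, evict 11, frames {95,86}
11 → miss, evict 95, frames {86,11}
44 → miss, evict 86, frames {11,44}
Hits: 5 of 18 references → 5/18 = 0.2778.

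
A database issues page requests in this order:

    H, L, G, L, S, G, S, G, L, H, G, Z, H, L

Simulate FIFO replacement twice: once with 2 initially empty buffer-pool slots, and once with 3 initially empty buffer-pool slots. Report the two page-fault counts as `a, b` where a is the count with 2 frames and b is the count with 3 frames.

10, 7

2 frames: F F F . F . . . F F F F F F → 10 faults.
3 frames: F F F . F . . . . F . F . F → 7 faults.
7 < 10: adding a frame reduced faults, as is typical.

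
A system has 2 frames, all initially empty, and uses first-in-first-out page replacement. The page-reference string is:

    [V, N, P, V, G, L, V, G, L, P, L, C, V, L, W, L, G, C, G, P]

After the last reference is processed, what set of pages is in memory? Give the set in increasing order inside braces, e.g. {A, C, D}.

{C, P}

V: miss, frames {V}
N: miss, frames {V,N}
P: miss, evict V, frames {N,P}
V: miss, evict N, frames {P,V}
G: miss, evict P, frames {V,G}
L: miss, evict V, frames {G,L}
V: miss, evict G, frames {L,V}
G: miss, evict L, frames {V,G}
L: miss, evict V, frames {G,L}
P: miss, evict G, frames {L,P}
L: hit
C: miss, evict L, frames {P,C}
V: miss, evict P, frames {C,V}
L: miss, evict C, frames {V,L}
W: miss, evict V, frames {L,W}
L: hit
G: miss, evict L, frames {W,G}
C: miss, evict W, frames {G,C}
G: hit
P: miss, evict G, frames {C,P}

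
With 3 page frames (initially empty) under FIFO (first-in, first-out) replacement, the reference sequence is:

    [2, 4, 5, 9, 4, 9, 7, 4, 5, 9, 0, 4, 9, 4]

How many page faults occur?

10

2 → miss, frames (2)
4 → miss, frames (2 4)
5 → miss, frames (2 4 5)
9 → miss, evict 2, frames (4 5 9)
4 → hit
9 → hit
7 → miss, evict 4, frames (5 9 7)
4 → miss, evict 5, frames (9 7 4)
5 → miss, evict 9, frames (7 4 5)
9 → miss, evict 7, frames (4 5 9)
0 → miss, evict 4, frames (5 9 0)
4 → miss, evict 5, frames (9 0 4)
9 → hit
4 → hit
Page faults: 10.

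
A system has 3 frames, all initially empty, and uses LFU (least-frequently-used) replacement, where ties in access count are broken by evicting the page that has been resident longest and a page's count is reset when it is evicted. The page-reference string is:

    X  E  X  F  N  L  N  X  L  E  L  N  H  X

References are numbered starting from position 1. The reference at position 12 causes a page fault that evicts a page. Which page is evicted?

E

pos 1: X → fault, frames {X}
pos 2: E → fault, frames {X,E}
pos 3: X → hit
pos 4: F → fault, frames {X,E,F}
pos 5: N → fault, evict E, frames {X,F,N}
pos 6: L → fault, evict F, frames {X,N,L}
pos 7: N → hit
pos 8: X → hit
pos 9: L → hit
pos 10: E → fault, evict N, frames {X,L,E}
pos 11: L → hit
pos 12: N → fault, evict E, frames {X,L,N}
At position 12, page E is evicted.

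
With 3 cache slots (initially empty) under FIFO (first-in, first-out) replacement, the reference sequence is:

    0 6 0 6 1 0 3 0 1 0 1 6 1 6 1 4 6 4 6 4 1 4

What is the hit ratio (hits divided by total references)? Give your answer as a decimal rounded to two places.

0.64

0 -> fault, frames [0]
6 -> fault, frames [0, 6]
0 -> hit
6 -> hit
1 -> fault, frames [0, 6, 1]
0 -> hit
3 -> fault, evict 0, frames [6, 1, 3]
0 -> fault, evict 6, frames [1, 3, 0]
1 -> hit
0 -> hit
1 -> hit
6 -> fault, evict 1, frames [3, 0, 6]
1 -> fault, evict 3, frames [0, 6, 1]
6 -> hit
1 -> hit
4 -> fault, evict 0, frames [6, 1, 4]
6 -> hit
4 -> hit
6 -> hit
4 -> hit
1 -> hit
4 -> hit
Hits: 14 of 22 references → 14/22 = 0.6364.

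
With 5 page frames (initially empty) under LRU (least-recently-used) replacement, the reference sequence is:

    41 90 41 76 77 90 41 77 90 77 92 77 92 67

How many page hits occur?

8

41 -> miss, frames [41]
90 -> miss, frames [41, 90]
41 -> hit
76 -> miss, frames [90, 41, 76]
77 -> miss, frames [90, 41, 76, 77]
90 -> hit
41 -> hit
77 -> hit
90 -> hit
77 -> hit
92 -> miss, frames [76, 41, 90, 77, 92]
77 -> hit
92 -> hit
67 -> miss, evict 76, frames [41, 90, 77, 92, 67]
Hits: 8.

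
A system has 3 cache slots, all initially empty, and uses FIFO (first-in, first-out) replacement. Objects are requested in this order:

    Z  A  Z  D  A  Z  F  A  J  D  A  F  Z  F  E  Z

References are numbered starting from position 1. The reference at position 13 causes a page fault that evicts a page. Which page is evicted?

F

pos 1: Z → miss, frames (Z)
pos 2: A → miss, frames (Z A)
pos 3: Z → hit
pos 4: D → miss, frames (Z A D)
pos 5: A → hit
pos 6: Z → hit
pos 7: F → miss, evict Z, frames (A D F)
pos 8: A → hit
pos 9: J → miss, evict A, frames (D F J)
pos 10: D → hit
pos 11: A → miss, evict D, frames (F J A)
pos 12: F → hit
pos 13: Z → miss, evict F, frames (J A Z)
At position 13, page F is evicted.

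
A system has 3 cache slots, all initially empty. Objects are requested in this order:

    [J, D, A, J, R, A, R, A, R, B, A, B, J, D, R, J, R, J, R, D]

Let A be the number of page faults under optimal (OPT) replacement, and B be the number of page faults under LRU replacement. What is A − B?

-1

Under OPT: F F F . F . . . . F . . . F F . . . . . → 7 faults.
Under LRU: F F F . F . . . . F . . F F F . . . . . → 8 faults.
A − B = 7 − 8 = -1.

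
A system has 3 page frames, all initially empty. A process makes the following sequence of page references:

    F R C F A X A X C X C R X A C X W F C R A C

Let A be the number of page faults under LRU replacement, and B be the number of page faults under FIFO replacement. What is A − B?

2

Under LRU: F F F . F F . . F . . F . F F . F F F F F . → 14 faults.
Under FIFO: F F F . F F . . . . . F . . F . F F . F F F → 12 faults.
A − B = 14 − 12 = 2.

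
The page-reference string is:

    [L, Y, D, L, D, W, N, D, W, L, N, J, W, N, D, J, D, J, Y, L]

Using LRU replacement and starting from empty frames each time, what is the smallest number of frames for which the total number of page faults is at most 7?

6

f=1: 20 faults
f=2: 17 faults
f=3: 13 faults
f=4: 9 faults
f=5: 8 faults
f=6: 6 faults
Smallest f with faults ≤ 7 is 6.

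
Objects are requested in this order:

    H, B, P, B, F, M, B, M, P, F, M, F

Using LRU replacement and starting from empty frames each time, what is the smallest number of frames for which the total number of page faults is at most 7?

3

f=1: 12 faults
f=2: 9 faults
f=3: 7 faults
f=4: 5 faults
f=5: 5 faults
Smallest f with faults ≤ 7 is 3.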